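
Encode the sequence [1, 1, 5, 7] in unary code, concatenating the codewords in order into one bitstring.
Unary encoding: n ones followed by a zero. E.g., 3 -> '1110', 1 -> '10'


Encode each number as n ones followed by a terminating 0:
  1 -> 10 (2 bits)
  1 -> 10 (2 bits)
  5 -> 111110 (6 bits)
  7 -> 11111110 (8 bits)
Total length = 2 + 2 + 6 + 8 = 18 bits.

Unary([1, 1, 5, 7]) = 101011111011111110 (18 bits)


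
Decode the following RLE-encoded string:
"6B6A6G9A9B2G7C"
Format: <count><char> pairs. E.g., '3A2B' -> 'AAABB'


Expanding each <count><char> pair:
  6B -> 'BBBBBB'
  6A -> 'AAAAAA'
  6G -> 'GGGGGG'
  9A -> 'AAAAAAAAA'
  9B -> 'BBBBBBBBB'
  2G -> 'GG'
  7C -> 'CCCCCCC'

Decoded = BBBBBBAAAAAAGGGGGGAAAAAAAAABBBBBBBBBGGCCCCCCC


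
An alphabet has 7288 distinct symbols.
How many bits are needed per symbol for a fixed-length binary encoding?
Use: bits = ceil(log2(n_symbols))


log2(7288) = 12.8313
Bracket: 2^12 = 4096 < 7288 <= 2^13 = 8192
So ceil(log2(7288)) = 13

bits = ceil(log2(7288)) = ceil(12.8313) = 13 bits


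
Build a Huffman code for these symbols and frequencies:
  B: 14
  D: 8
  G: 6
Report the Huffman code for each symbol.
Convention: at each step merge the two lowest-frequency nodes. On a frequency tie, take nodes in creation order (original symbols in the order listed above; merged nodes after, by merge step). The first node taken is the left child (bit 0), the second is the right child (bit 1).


Huffman tree construction:
Step 1: Merge G(6) + D(8) = 14
Step 2: Merge B(14) + (G+D)(14) = 28
Read each symbol's code off the tree from the root (left child = 0, right child = 1).

Codes:
  B: 0 (length 1)
  D: 11 (length 2)
  G: 10 (length 2)
Average code length: 42/28 = 1.5000 bits/symbol


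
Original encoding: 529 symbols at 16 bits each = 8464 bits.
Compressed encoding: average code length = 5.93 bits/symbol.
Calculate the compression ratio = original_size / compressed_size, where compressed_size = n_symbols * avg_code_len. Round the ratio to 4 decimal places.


original_size = n_symbols * orig_bits = 529 * 16 = 8464 bits
compressed_size = n_symbols * avg_code_len = 529 * 5.93 = 3136.97 bits
ratio = original_size / compressed_size = 8464 / 3136.97 = 2.6981

Compression ratio = 2.6981


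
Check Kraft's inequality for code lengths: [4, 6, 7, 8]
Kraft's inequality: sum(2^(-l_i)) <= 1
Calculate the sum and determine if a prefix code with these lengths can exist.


Sum = 2^(-4) + 2^(-6) + 2^(-7) + 2^(-8)
    = 0.0625 + 0.015625 + 0.0078125 + 0.00390625
    = 23/256 = 0.08984375
Since 0.08984375 <= 1, Kraft's inequality IS satisfied.
A prefix code with these lengths CAN exist.

Kraft sum = 0.08984375. Satisfied.


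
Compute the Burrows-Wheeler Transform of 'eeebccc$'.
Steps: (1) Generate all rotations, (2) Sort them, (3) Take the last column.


Rotations (sorted):
  0: $eeebccc -> last char: c
  1: bccc$eee -> last char: e
  2: c$eeebcc -> last char: c
  3: cc$eeebc -> last char: c
  4: ccc$eeeb -> last char: b
  5: ebccc$ee -> last char: e
  6: eebccc$e -> last char: e
  7: eeebccc$ -> last char: $


BWT = ceccbee$


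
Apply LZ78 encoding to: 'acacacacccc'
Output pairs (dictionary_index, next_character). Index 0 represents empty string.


LZ78 encoding steps:
Dictionary: {0: ''}
Step 1: w='' (idx 0), next='a' -> output (0, 'a'), add 'a' as idx 1
Step 2: w='' (idx 0), next='c' -> output (0, 'c'), add 'c' as idx 2
Step 3: w='a' (idx 1), next='c' -> output (1, 'c'), add 'ac' as idx 3
Step 4: w='ac' (idx 3), next='a' -> output (3, 'a'), add 'aca' as idx 4
Step 5: w='c' (idx 2), next='c' -> output (2, 'c'), add 'cc' as idx 5
Step 6: w='cc' (idx 5), end of input -> output (5, '')


Encoded: [(0, 'a'), (0, 'c'), (1, 'c'), (3, 'a'), (2, 'c'), (5, '')]


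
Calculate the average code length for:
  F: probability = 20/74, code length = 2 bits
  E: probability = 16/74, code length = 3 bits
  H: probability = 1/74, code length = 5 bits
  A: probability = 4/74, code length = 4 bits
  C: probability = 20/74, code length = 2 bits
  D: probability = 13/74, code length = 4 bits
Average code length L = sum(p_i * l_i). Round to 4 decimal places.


Weighted contributions p_i * l_i:
  F: (20/74) * 2 = 40/74
  E: (16/74) * 3 = 48/74
  H: (1/74) * 5 = 5/74
  A: (4/74) * 4 = 16/74
  C: (20/74) * 2 = 40/74
  D: (13/74) * 4 = 52/74
Sum = (40 + 48 + 5 + 16 + 40 + 52)/74 = 201/74

L = 201/74 = 2.7162 bits/symbol


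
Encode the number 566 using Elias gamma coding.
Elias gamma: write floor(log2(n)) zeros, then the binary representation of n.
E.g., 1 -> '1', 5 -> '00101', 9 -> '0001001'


num_bits = floor(log2(566)) + 1 = 10
leading_zeros = num_bits - 1 = 9
binary(566) = 1000110110

Elias gamma(566) = '000000000' + '1000110110' = 0000000001000110110 (19 bits)


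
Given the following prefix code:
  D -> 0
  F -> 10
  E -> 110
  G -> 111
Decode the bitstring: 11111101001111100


Decoding step by step:
Bits 111 -> G
Bits 111 -> G
Bits 0 -> D
Bits 10 -> F
Bits 0 -> D
Bits 111 -> G
Bits 110 -> E
Bits 0 -> D


Decoded message: GGDFDGED


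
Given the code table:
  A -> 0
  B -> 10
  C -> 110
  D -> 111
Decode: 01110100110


Decoding:
0 -> A
111 -> D
0 -> A
10 -> B
0 -> A
110 -> C


Result: ADABAC


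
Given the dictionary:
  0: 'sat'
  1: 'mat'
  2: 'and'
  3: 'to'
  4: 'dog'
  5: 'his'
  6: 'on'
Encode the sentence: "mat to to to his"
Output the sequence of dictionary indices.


Look up each word in the dictionary:
  'mat' -> 1
  'to' -> 3
  'to' -> 3
  'to' -> 3
  'his' -> 5

Encoded: [1, 3, 3, 3, 5]


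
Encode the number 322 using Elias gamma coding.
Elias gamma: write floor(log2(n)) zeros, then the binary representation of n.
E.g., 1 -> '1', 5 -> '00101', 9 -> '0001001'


num_bits = floor(log2(322)) + 1 = 9
leading_zeros = num_bits - 1 = 8
binary(322) = 101000010

Elias gamma(322) = '00000000' + '101000010' = 00000000101000010 (17 bits)


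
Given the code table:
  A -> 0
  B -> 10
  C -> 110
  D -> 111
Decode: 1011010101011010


Decoding:
10 -> B
110 -> C
10 -> B
10 -> B
10 -> B
110 -> C
10 -> B


Result: BCBBBCB


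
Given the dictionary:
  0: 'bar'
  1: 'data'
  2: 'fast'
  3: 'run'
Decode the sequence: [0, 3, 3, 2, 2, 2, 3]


Look up each index in the dictionary:
  0 -> 'bar'
  3 -> 'run'
  3 -> 'run'
  2 -> 'fast'
  2 -> 'fast'
  2 -> 'fast'
  3 -> 'run'

Decoded: "bar run run fast fast fast run"


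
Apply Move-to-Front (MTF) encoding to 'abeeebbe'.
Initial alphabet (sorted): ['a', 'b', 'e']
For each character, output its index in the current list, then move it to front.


MTF encoding:
'a': index 0 in ['a', 'b', 'e'] -> ['a', 'b', 'e']
'b': index 1 in ['a', 'b', 'e'] -> ['b', 'a', 'e']
'e': index 2 in ['b', 'a', 'e'] -> ['e', 'b', 'a']
'e': index 0 in ['e', 'b', 'a'] -> ['e', 'b', 'a']
'e': index 0 in ['e', 'b', 'a'] -> ['e', 'b', 'a']
'b': index 1 in ['e', 'b', 'a'] -> ['b', 'e', 'a']
'b': index 0 in ['b', 'e', 'a'] -> ['b', 'e', 'a']
'e': index 1 in ['b', 'e', 'a'] -> ['e', 'b', 'a']


Output: [0, 1, 2, 0, 0, 1, 0, 1]


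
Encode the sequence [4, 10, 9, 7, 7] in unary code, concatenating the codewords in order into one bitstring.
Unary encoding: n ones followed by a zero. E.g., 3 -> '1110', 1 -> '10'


Encode each number as n ones followed by a terminating 0:
  4 -> 11110 (5 bits)
  10 -> 11111111110 (11 bits)
  9 -> 1111111110 (10 bits)
  7 -> 11111110 (8 bits)
  7 -> 11111110 (8 bits)
Total length = 5 + 11 + 10 + 8 + 8 = 42 bits.

Unary([4, 10, 9, 7, 7]) = 111101111111111011111111101111111011111110 (42 bits)


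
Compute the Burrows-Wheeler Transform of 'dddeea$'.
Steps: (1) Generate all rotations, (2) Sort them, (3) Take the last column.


Rotations (sorted):
  0: $dddeea -> last char: a
  1: a$dddee -> last char: e
  2: dddeea$ -> last char: $
  3: ddeea$d -> last char: d
  4: deea$dd -> last char: d
  5: ea$ddde -> last char: e
  6: eea$ddd -> last char: d


BWT = ae$dded


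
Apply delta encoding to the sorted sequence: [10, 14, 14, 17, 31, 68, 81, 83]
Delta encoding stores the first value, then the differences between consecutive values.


First value: 10
Deltas:
  14 - 10 = 4
  14 - 14 = 0
  17 - 14 = 3
  31 - 17 = 14
  68 - 31 = 37
  81 - 68 = 13
  83 - 81 = 2


Delta encoded: [10, 4, 0, 3, 14, 37, 13, 2]


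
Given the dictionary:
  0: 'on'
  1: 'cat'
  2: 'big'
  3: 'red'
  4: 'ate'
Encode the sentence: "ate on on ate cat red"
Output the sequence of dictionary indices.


Look up each word in the dictionary:
  'ate' -> 4
  'on' -> 0
  'on' -> 0
  'ate' -> 4
  'cat' -> 1
  'red' -> 3

Encoded: [4, 0, 0, 4, 1, 3]


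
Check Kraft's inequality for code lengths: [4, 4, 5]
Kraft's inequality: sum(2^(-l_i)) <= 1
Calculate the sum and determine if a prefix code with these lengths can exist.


Sum = 2^(-4) + 2^(-4) + 2^(-5)
    = 0.0625 + 0.0625 + 0.03125
    = 5/32 = 0.15625
Since 0.15625 <= 1, Kraft's inequality IS satisfied.
A prefix code with these lengths CAN exist.

Kraft sum = 0.15625. Satisfied.


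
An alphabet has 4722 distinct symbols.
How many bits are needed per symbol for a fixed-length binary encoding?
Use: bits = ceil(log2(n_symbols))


log2(4722) = 12.2052
Bracket: 2^12 = 4096 < 4722 <= 2^13 = 8192
So ceil(log2(4722)) = 13

bits = ceil(log2(4722)) = ceil(12.2052) = 13 bits


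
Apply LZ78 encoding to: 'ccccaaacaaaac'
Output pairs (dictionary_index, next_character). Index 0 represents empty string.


LZ78 encoding steps:
Dictionary: {0: ''}
Step 1: w='' (idx 0), next='c' -> output (0, 'c'), add 'c' as idx 1
Step 2: w='c' (idx 1), next='c' -> output (1, 'c'), add 'cc' as idx 2
Step 3: w='c' (idx 1), next='a' -> output (1, 'a'), add 'ca' as idx 3
Step 4: w='' (idx 0), next='a' -> output (0, 'a'), add 'a' as idx 4
Step 5: w='a' (idx 4), next='c' -> output (4, 'c'), add 'ac' as idx 5
Step 6: w='a' (idx 4), next='a' -> output (4, 'a'), add 'aa' as idx 6
Step 7: w='aa' (idx 6), next='c' -> output (6, 'c'), add 'aac' as idx 7


Encoded: [(0, 'c'), (1, 'c'), (1, 'a'), (0, 'a'), (4, 'c'), (4, 'a'), (6, 'c')]


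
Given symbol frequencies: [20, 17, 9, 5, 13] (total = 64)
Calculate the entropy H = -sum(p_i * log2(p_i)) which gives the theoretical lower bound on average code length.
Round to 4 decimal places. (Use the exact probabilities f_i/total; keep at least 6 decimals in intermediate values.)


Per-symbol terms -p_i * log2(p_i) with p_i = f_i/64:
  p = 20/64 = 0.312500: log2(p) = -1.678072, -p*log2(p) = 0.524397
  p = 17/64 = 0.265625: log2(p) = -1.912537, -p*log2(p) = 0.508018
  p = 9/64 = 0.140625: log2(p) = -2.830075, -p*log2(p) = 0.397979
  p = 5/64 = 0.078125: log2(p) = -3.678072, -p*log2(p) = 0.287349
  p = 13/64 = 0.203125: log2(p) = -2.299560, -p*log2(p) = 0.467098
H = 0.524397 + 0.508018 + 0.397979 + 0.287349 + 0.467098 = 2.184841

H = 2.1848 bits/symbol


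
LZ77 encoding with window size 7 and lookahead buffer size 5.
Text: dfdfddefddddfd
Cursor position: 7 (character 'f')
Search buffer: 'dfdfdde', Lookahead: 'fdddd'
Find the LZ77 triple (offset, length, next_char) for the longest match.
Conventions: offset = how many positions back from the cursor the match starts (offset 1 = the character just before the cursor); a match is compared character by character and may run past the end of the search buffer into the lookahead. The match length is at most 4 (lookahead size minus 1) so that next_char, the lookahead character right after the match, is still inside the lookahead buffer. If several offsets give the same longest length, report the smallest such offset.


Try each offset into the search buffer:
  offset=1 (pos 6, char 'e'): match length 0
  offset=2 (pos 5, char 'd'): match length 0
  offset=3 (pos 4, char 'd'): match length 0
  offset=4 (pos 3, char 'f'): match length 3
  offset=5 (pos 2, char 'd'): match length 0
  offset=6 (pos 1, char 'f'): match length 2
  offset=7 (pos 0, char 'd'): match length 0
Longest match has length 3 at offset 4.
next_char = character at position 7 + 3 = 10 -> 'd'

Best match: offset=4, length=3 (matching 'fdd' starting at position 3)
LZ77 triple: (4, 3, 'd')


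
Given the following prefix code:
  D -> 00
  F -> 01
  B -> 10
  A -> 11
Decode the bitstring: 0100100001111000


Decoding step by step:
Bits 01 -> F
Bits 00 -> D
Bits 10 -> B
Bits 00 -> D
Bits 01 -> F
Bits 11 -> A
Bits 10 -> B
Bits 00 -> D


Decoded message: FDBDFABD


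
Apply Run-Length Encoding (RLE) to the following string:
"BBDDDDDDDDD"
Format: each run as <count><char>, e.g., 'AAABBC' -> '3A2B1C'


Scanning runs left to right:
  i=0: run of 'B' x 2 -> '2B'
  i=2: run of 'D' x 9 -> '9D'

RLE = 2B9D


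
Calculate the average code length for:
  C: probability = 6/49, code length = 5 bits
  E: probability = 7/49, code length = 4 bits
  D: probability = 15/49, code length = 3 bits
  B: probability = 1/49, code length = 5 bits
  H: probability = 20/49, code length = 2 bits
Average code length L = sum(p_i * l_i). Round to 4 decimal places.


Weighted contributions p_i * l_i:
  C: (6/49) * 5 = 30/49
  E: (7/49) * 4 = 28/49
  D: (15/49) * 3 = 45/49
  B: (1/49) * 5 = 5/49
  H: (20/49) * 2 = 40/49
Sum = (30 + 28 + 45 + 5 + 40)/49 = 148/49

L = 148/49 = 3.0204 bits/symbol


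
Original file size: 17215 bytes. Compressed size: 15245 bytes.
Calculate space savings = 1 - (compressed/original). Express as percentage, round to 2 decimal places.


ratio = compressed/original = 15245/17215 = 0.885565
savings = 1 - ratio = 1 - 0.885565 = 0.114435
as a percentage: 0.114435 * 100 = 11.44%

Space savings = 1 - 15245/17215 = 11.44%


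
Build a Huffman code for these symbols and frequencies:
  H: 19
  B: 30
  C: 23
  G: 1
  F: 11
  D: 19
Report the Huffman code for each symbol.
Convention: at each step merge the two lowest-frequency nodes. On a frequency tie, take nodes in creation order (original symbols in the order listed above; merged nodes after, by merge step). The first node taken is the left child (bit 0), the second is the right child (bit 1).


Huffman tree construction:
Step 1: Merge G(1) + F(11) = 12
Step 2: Merge (G+F)(12) + H(19) = 31
Step 3: Merge D(19) + C(23) = 42
Step 4: Merge B(30) + ((G+F)+H)(31) = 61
Step 5: Merge (D+C)(42) + (B+((G+F)+H))(61) = 103
Read each symbol's code off the tree from the root (left child = 0, right child = 1).

Codes:
  H: 111 (length 3)
  B: 10 (length 2)
  C: 01 (length 2)
  G: 1100 (length 4)
  F: 1101 (length 4)
  D: 00 (length 2)
Average code length: 249/103 = 2.4175 bits/symbol


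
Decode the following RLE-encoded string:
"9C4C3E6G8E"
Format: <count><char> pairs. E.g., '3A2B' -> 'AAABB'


Expanding each <count><char> pair:
  9C -> 'CCCCCCCCC'
  4C -> 'CCCC'
  3E -> 'EEE'
  6G -> 'GGGGGG'
  8E -> 'EEEEEEEE'

Decoded = CCCCCCCCCCCCCEEEGGGGGGEEEEEEEE


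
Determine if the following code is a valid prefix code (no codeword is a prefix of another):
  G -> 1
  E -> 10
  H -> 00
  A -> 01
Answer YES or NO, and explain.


Checking each pair (does one codeword prefix another?):
  G='1' vs E='10': prefix -- VIOLATION

NO -- this is NOT a valid prefix code. G (1) is a prefix of E (10).


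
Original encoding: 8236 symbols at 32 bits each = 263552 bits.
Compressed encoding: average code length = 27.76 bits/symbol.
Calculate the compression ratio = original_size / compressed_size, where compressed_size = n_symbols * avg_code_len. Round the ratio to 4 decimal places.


original_size = n_symbols * orig_bits = 8236 * 32 = 263552 bits
compressed_size = n_symbols * avg_code_len = 8236 * 27.76 = 228631.36 bits
ratio = original_size / compressed_size = 263552 / 228631.36 = 1.1527

Compression ratio = 1.1527


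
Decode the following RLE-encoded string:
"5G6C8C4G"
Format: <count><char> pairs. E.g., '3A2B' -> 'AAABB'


Expanding each <count><char> pair:
  5G -> 'GGGGG'
  6C -> 'CCCCCC'
  8C -> 'CCCCCCCC'
  4G -> 'GGGG'

Decoded = GGGGGCCCCCCCCCCCCCCGGGG


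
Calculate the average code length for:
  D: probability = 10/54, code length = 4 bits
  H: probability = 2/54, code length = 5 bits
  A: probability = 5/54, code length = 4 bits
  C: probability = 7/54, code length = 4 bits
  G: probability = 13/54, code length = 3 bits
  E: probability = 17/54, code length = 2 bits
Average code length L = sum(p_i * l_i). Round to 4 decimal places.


Weighted contributions p_i * l_i:
  D: (10/54) * 4 = 40/54
  H: (2/54) * 5 = 10/54
  A: (5/54) * 4 = 20/54
  C: (7/54) * 4 = 28/54
  G: (13/54) * 3 = 39/54
  E: (17/54) * 2 = 34/54
Sum = (40 + 10 + 20 + 28 + 39 + 34)/54 = 171/54

L = 171/54 = 3.1667 bits/symbol


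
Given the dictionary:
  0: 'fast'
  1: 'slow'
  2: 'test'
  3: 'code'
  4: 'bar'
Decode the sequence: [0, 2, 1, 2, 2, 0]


Look up each index in the dictionary:
  0 -> 'fast'
  2 -> 'test'
  1 -> 'slow'
  2 -> 'test'
  2 -> 'test'
  0 -> 'fast'

Decoded: "fast test slow test test fast"


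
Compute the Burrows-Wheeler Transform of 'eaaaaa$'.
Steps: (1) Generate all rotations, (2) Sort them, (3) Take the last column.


Rotations (sorted):
  0: $eaaaaa -> last char: a
  1: a$eaaaa -> last char: a
  2: aa$eaaa -> last char: a
  3: aaa$eaa -> last char: a
  4: aaaa$ea -> last char: a
  5: aaaaa$e -> last char: e
  6: eaaaaa$ -> last char: $


BWT = aaaaae$


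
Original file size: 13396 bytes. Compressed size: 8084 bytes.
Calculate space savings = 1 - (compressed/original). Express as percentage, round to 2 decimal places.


ratio = compressed/original = 8084/13396 = 0.603464
savings = 1 - ratio = 1 - 0.603464 = 0.396536
as a percentage: 0.396536 * 100 = 39.65%

Space savings = 1 - 8084/13396 = 39.65%


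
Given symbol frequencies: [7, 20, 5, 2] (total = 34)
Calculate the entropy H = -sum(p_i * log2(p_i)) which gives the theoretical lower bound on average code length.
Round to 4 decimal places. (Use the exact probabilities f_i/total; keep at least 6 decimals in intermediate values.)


Per-symbol terms -p_i * log2(p_i) with p_i = f_i/34:
  p = 7/34 = 0.205882: log2(p) = -2.280108, -p*log2(p) = 0.469434
  p = 20/34 = 0.588235: log2(p) = -0.765535, -p*log2(p) = 0.450315
  p = 5/34 = 0.147059: log2(p) = -2.765535, -p*log2(p) = 0.406696
  p = 2/34 = 0.058824: log2(p) = -4.087463, -p*log2(p) = 0.240439
H = 0.469434 + 0.450315 + 0.406696 + 0.240439 = 1.566884

H = 1.5669 bits/symbol


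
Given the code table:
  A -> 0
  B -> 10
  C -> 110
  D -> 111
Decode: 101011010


Decoding:
10 -> B
10 -> B
110 -> C
10 -> B


Result: BBCB


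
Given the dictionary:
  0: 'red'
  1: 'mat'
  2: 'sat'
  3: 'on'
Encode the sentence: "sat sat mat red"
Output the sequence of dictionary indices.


Look up each word in the dictionary:
  'sat' -> 2
  'sat' -> 2
  'mat' -> 1
  'red' -> 0

Encoded: [2, 2, 1, 0]


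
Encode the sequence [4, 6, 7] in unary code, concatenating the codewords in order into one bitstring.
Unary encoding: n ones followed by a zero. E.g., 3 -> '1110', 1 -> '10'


Encode each number as n ones followed by a terminating 0:
  4 -> 11110 (5 bits)
  6 -> 1111110 (7 bits)
  7 -> 11111110 (8 bits)
Total length = 5 + 7 + 8 = 20 bits.

Unary([4, 6, 7]) = 11110111111011111110 (20 bits)


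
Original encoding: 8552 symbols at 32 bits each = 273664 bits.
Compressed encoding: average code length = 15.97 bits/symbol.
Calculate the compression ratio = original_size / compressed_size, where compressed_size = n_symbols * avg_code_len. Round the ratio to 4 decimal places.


original_size = n_symbols * orig_bits = 8552 * 32 = 273664 bits
compressed_size = n_symbols * avg_code_len = 8552 * 15.97 = 136575.44 bits
ratio = original_size / compressed_size = 273664 / 136575.44 = 2.0038

Compression ratio = 2.0038


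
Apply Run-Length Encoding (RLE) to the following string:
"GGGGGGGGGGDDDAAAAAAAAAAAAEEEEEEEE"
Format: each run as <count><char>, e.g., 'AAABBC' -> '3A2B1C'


Scanning runs left to right:
  i=0: run of 'G' x 10 -> '10G'
  i=10: run of 'D' x 3 -> '3D'
  i=13: run of 'A' x 12 -> '12A'
  i=25: run of 'E' x 8 -> '8E'

RLE = 10G3D12A8E


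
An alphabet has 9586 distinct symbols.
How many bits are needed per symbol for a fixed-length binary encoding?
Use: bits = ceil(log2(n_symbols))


log2(9586) = 13.2267
Bracket: 2^13 = 8192 < 9586 <= 2^14 = 16384
So ceil(log2(9586)) = 14

bits = ceil(log2(9586)) = ceil(13.2267) = 14 bits


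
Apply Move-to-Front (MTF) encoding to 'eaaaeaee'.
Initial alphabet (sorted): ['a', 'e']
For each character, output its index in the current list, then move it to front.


MTF encoding:
'e': index 1 in ['a', 'e'] -> ['e', 'a']
'a': index 1 in ['e', 'a'] -> ['a', 'e']
'a': index 0 in ['a', 'e'] -> ['a', 'e']
'a': index 0 in ['a', 'e'] -> ['a', 'e']
'e': index 1 in ['a', 'e'] -> ['e', 'a']
'a': index 1 in ['e', 'a'] -> ['a', 'e']
'e': index 1 in ['a', 'e'] -> ['e', 'a']
'e': index 0 in ['e', 'a'] -> ['e', 'a']


Output: [1, 1, 0, 0, 1, 1, 1, 0]


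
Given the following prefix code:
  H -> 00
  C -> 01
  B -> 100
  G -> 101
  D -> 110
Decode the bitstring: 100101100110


Decoding step by step:
Bits 100 -> B
Bits 101 -> G
Bits 100 -> B
Bits 110 -> D


Decoded message: BGBD


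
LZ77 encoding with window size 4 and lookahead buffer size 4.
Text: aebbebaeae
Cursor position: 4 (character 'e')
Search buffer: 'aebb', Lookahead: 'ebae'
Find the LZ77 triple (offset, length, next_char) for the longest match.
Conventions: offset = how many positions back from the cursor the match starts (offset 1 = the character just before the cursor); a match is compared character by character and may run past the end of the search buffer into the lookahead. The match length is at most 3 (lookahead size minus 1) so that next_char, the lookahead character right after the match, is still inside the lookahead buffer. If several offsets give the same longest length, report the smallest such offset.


Try each offset into the search buffer:
  offset=1 (pos 3, char 'b'): match length 0
  offset=2 (pos 2, char 'b'): match length 0
  offset=3 (pos 1, char 'e'): match length 2
  offset=4 (pos 0, char 'a'): match length 0
Longest match has length 2 at offset 3.
next_char = character at position 4 + 2 = 6 -> 'a'

Best match: offset=3, length=2 (matching 'eb' starting at position 1)
LZ77 triple: (3, 2, 'a')


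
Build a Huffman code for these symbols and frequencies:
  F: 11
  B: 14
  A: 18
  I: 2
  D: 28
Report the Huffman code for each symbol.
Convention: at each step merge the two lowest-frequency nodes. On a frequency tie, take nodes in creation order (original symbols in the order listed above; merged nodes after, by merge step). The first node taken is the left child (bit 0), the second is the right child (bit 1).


Huffman tree construction:
Step 1: Merge I(2) + F(11) = 13
Step 2: Merge (I+F)(13) + B(14) = 27
Step 3: Merge A(18) + ((I+F)+B)(27) = 45
Step 4: Merge D(28) + (A+((I+F)+B))(45) = 73
Read each symbol's code off the tree from the root (left child = 0, right child = 1).

Codes:
  F: 1101 (length 4)
  B: 111 (length 3)
  A: 10 (length 2)
  I: 1100 (length 4)
  D: 0 (length 1)
Average code length: 158/73 = 2.1644 bits/symbol


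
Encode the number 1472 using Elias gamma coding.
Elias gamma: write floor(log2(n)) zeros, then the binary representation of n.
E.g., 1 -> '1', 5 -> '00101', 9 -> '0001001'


num_bits = floor(log2(1472)) + 1 = 11
leading_zeros = num_bits - 1 = 10
binary(1472) = 10111000000

Elias gamma(1472) = '0000000000' + '10111000000' = 000000000010111000000 (21 bits)


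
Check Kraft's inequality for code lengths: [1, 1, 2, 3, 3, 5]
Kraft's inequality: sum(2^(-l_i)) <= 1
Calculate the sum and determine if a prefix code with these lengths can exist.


Sum = 2^(-1) + 2^(-1) + 2^(-2) + 2^(-3) + 2^(-3) + 2^(-5)
    = 0.5 + 0.5 + 0.25 + 0.125 + 0.125 + 0.03125
    = 49/32 = 1.53125
Since 1.53125 > 1, Kraft's inequality is NOT satisfied.
A prefix code with these lengths CANNOT exist.

Kraft sum = 1.53125. Not satisfied.


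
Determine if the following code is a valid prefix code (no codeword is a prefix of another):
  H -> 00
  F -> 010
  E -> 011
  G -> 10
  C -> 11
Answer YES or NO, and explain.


Checking each pair (does one codeword prefix another?):
  H='00' vs F='010': no prefix
  H='00' vs E='011': no prefix
  H='00' vs G='10': no prefix
  H='00' vs C='11': no prefix
  F='010' vs H='00': no prefix
  F='010' vs E='011': no prefix
  F='010' vs G='10': no prefix
  F='010' vs C='11': no prefix
  E='011' vs H='00': no prefix
  E='011' vs F='010': no prefix
  E='011' vs G='10': no prefix
  E='011' vs C='11': no prefix
  G='10' vs H='00': no prefix
  G='10' vs F='010': no prefix
  G='10' vs E='011': no prefix
  G='10' vs C='11': no prefix
  C='11' vs H='00': no prefix
  C='11' vs F='010': no prefix
  C='11' vs E='011': no prefix
  C='11' vs G='10': no prefix
No violation found over all pairs.

YES -- this is a valid prefix code. No codeword is a prefix of any other codeword.


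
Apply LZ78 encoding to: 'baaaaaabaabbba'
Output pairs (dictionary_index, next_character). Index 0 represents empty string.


LZ78 encoding steps:
Dictionary: {0: ''}
Step 1: w='' (idx 0), next='b' -> output (0, 'b'), add 'b' as idx 1
Step 2: w='' (idx 0), next='a' -> output (0, 'a'), add 'a' as idx 2
Step 3: w='a' (idx 2), next='a' -> output (2, 'a'), add 'aa' as idx 3
Step 4: w='aa' (idx 3), next='a' -> output (3, 'a'), add 'aaa' as idx 4
Step 5: w='b' (idx 1), next='a' -> output (1, 'a'), add 'ba' as idx 5
Step 6: w='a' (idx 2), next='b' -> output (2, 'b'), add 'ab' as idx 6
Step 7: w='b' (idx 1), next='b' -> output (1, 'b'), add 'bb' as idx 7
Step 8: w='a' (idx 2), end of input -> output (2, '')


Encoded: [(0, 'b'), (0, 'a'), (2, 'a'), (3, 'a'), (1, 'a'), (2, 'b'), (1, 'b'), (2, '')]


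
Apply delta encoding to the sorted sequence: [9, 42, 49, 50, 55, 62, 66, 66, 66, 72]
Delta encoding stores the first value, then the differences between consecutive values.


First value: 9
Deltas:
  42 - 9 = 33
  49 - 42 = 7
  50 - 49 = 1
  55 - 50 = 5
  62 - 55 = 7
  66 - 62 = 4
  66 - 66 = 0
  66 - 66 = 0
  72 - 66 = 6


Delta encoded: [9, 33, 7, 1, 5, 7, 4, 0, 0, 6]


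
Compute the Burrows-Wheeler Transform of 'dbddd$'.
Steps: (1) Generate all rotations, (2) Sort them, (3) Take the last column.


Rotations (sorted):
  0: $dbddd -> last char: d
  1: bddd$d -> last char: d
  2: d$dbdd -> last char: d
  3: dbddd$ -> last char: $
  4: dd$dbd -> last char: d
  5: ddd$db -> last char: b


BWT = ddd$db


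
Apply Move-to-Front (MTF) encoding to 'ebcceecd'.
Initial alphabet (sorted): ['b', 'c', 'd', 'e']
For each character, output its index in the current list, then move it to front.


MTF encoding:
'e': index 3 in ['b', 'c', 'd', 'e'] -> ['e', 'b', 'c', 'd']
'b': index 1 in ['e', 'b', 'c', 'd'] -> ['b', 'e', 'c', 'd']
'c': index 2 in ['b', 'e', 'c', 'd'] -> ['c', 'b', 'e', 'd']
'c': index 0 in ['c', 'b', 'e', 'd'] -> ['c', 'b', 'e', 'd']
'e': index 2 in ['c', 'b', 'e', 'd'] -> ['e', 'c', 'b', 'd']
'e': index 0 in ['e', 'c', 'b', 'd'] -> ['e', 'c', 'b', 'd']
'c': index 1 in ['e', 'c', 'b', 'd'] -> ['c', 'e', 'b', 'd']
'd': index 3 in ['c', 'e', 'b', 'd'] -> ['d', 'c', 'e', 'b']


Output: [3, 1, 2, 0, 2, 0, 1, 3]


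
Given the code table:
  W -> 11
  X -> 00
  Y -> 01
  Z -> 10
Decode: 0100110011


Decoding:
01 -> Y
00 -> X
11 -> W
00 -> X
11 -> W


Result: YXWXW


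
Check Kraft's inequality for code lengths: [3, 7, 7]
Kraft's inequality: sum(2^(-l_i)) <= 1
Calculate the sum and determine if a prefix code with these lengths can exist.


Sum = 2^(-3) + 2^(-7) + 2^(-7)
    = 0.125 + 0.0078125 + 0.0078125
    = 18/128 = 0.140625
Since 0.140625 <= 1, Kraft's inequality IS satisfied.
A prefix code with these lengths CAN exist.

Kraft sum = 0.140625. Satisfied.


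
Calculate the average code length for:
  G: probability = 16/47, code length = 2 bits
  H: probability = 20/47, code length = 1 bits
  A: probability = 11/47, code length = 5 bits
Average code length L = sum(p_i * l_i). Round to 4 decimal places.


Weighted contributions p_i * l_i:
  G: (16/47) * 2 = 32/47
  H: (20/47) * 1 = 20/47
  A: (11/47) * 5 = 55/47
Sum = (32 + 20 + 55)/47 = 107/47

L = 107/47 = 2.2766 bits/symbol


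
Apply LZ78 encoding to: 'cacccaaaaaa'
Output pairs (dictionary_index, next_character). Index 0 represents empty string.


LZ78 encoding steps:
Dictionary: {0: ''}
Step 1: w='' (idx 0), next='c' -> output (0, 'c'), add 'c' as idx 1
Step 2: w='' (idx 0), next='a' -> output (0, 'a'), add 'a' as idx 2
Step 3: w='c' (idx 1), next='c' -> output (1, 'c'), add 'cc' as idx 3
Step 4: w='c' (idx 1), next='a' -> output (1, 'a'), add 'ca' as idx 4
Step 5: w='a' (idx 2), next='a' -> output (2, 'a'), add 'aa' as idx 5
Step 6: w='aa' (idx 5), next='a' -> output (5, 'a'), add 'aaa' as idx 6


Encoded: [(0, 'c'), (0, 'a'), (1, 'c'), (1, 'a'), (2, 'a'), (5, 'a')]


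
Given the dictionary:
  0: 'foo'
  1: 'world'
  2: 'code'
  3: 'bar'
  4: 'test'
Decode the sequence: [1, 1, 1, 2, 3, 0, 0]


Look up each index in the dictionary:
  1 -> 'world'
  1 -> 'world'
  1 -> 'world'
  2 -> 'code'
  3 -> 'bar'
  0 -> 'foo'
  0 -> 'foo'

Decoded: "world world world code bar foo foo"


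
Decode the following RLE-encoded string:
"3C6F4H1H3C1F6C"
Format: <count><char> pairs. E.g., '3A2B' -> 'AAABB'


Expanding each <count><char> pair:
  3C -> 'CCC'
  6F -> 'FFFFFF'
  4H -> 'HHHH'
  1H -> 'H'
  3C -> 'CCC'
  1F -> 'F'
  6C -> 'CCCCCC'

Decoded = CCCFFFFFFHHHHHCCCFCCCCCC


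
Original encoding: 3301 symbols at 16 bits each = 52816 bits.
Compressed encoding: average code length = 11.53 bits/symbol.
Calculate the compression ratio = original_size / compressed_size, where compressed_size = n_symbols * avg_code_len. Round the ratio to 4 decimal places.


original_size = n_symbols * orig_bits = 3301 * 16 = 52816 bits
compressed_size = n_symbols * avg_code_len = 3301 * 11.53 = 38060.53 bits
ratio = original_size / compressed_size = 52816 / 38060.53 = 1.3877

Compression ratio = 1.3877


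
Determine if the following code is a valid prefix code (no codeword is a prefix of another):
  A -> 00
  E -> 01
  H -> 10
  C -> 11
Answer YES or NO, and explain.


Checking each pair (does one codeword prefix another?):
  A='00' vs E='01': no prefix
  A='00' vs H='10': no prefix
  A='00' vs C='11': no prefix
  E='01' vs A='00': no prefix
  E='01' vs H='10': no prefix
  E='01' vs C='11': no prefix
  H='10' vs A='00': no prefix
  H='10' vs E='01': no prefix
  H='10' vs C='11': no prefix
  C='11' vs A='00': no prefix
  C='11' vs E='01': no prefix
  C='11' vs H='10': no prefix
No violation found over all pairs.

YES -- this is a valid prefix code. No codeword is a prefix of any other codeword.


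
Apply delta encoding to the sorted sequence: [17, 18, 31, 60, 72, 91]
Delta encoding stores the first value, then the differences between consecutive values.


First value: 17
Deltas:
  18 - 17 = 1
  31 - 18 = 13
  60 - 31 = 29
  72 - 60 = 12
  91 - 72 = 19


Delta encoded: [17, 1, 13, 29, 12, 19]


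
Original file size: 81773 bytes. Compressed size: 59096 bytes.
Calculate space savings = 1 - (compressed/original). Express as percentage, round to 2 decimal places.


ratio = compressed/original = 59096/81773 = 0.722684
savings = 1 - ratio = 1 - 0.722684 = 0.277316
as a percentage: 0.277316 * 100 = 27.73%

Space savings = 1 - 59096/81773 = 27.73%


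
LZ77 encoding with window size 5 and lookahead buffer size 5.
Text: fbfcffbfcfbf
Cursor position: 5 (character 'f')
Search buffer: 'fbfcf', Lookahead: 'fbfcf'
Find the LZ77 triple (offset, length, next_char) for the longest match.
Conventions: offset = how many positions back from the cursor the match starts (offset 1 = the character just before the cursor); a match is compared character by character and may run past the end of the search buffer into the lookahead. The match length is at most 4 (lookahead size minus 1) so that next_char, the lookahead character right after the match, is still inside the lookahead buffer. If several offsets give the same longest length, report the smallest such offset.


Try each offset into the search buffer:
  offset=1 (pos 4, char 'f'): match length 1
  offset=2 (pos 3, char 'c'): match length 0
  offset=3 (pos 2, char 'f'): match length 1
  offset=4 (pos 1, char 'b'): match length 0
  offset=5 (pos 0, char 'f'): match length 4
Longest match has length 4 at offset 5.
next_char = character at position 5 + 4 = 9 -> 'f'

Best match: offset=5, length=4 (matching 'fbfc' starting at position 0)
LZ77 triple: (5, 4, 'f')


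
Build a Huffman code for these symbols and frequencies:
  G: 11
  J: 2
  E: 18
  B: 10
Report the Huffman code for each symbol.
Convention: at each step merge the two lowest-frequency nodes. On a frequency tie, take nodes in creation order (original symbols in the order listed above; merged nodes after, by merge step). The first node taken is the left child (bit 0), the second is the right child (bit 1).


Huffman tree construction:
Step 1: Merge J(2) + B(10) = 12
Step 2: Merge G(11) + (J+B)(12) = 23
Step 3: Merge E(18) + (G+(J+B))(23) = 41
Read each symbol's code off the tree from the root (left child = 0, right child = 1).

Codes:
  G: 10 (length 2)
  J: 110 (length 3)
  E: 0 (length 1)
  B: 111 (length 3)
Average code length: 76/41 = 1.8537 bits/symbol


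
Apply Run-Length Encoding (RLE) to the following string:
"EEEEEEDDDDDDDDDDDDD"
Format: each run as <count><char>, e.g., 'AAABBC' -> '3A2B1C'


Scanning runs left to right:
  i=0: run of 'E' x 6 -> '6E'
  i=6: run of 'D' x 13 -> '13D'

RLE = 6E13D


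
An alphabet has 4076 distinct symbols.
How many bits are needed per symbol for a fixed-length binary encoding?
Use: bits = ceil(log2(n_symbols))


log2(4076) = 11.9929
Bracket: 2^11 = 2048 < 4076 <= 2^12 = 4096
So ceil(log2(4076)) = 12

bits = ceil(log2(4076)) = ceil(11.9929) = 12 bits


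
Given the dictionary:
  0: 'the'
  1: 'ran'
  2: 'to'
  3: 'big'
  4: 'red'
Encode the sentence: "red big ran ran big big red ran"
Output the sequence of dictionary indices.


Look up each word in the dictionary:
  'red' -> 4
  'big' -> 3
  'ran' -> 1
  'ran' -> 1
  'big' -> 3
  'big' -> 3
  'red' -> 4
  'ran' -> 1

Encoded: [4, 3, 1, 1, 3, 3, 4, 1]


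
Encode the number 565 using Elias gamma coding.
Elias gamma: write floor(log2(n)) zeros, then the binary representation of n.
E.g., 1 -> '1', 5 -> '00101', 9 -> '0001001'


num_bits = floor(log2(565)) + 1 = 10
leading_zeros = num_bits - 1 = 9
binary(565) = 1000110101

Elias gamma(565) = '000000000' + '1000110101' = 0000000001000110101 (19 bits)


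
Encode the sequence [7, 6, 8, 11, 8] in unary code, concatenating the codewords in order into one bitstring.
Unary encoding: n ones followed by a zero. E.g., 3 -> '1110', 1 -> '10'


Encode each number as n ones followed by a terminating 0:
  7 -> 11111110 (8 bits)
  6 -> 1111110 (7 bits)
  8 -> 111111110 (9 bits)
  11 -> 111111111110 (12 bits)
  8 -> 111111110 (9 bits)
Total length = 8 + 7 + 9 + 12 + 9 = 45 bits.

Unary([7, 6, 8, 11, 8]) = 111111101111110111111110111111111110111111110 (45 bits)


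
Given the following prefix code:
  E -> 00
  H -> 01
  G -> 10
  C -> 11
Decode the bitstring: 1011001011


Decoding step by step:
Bits 10 -> G
Bits 11 -> C
Bits 00 -> E
Bits 10 -> G
Bits 11 -> C


Decoded message: GCEGC


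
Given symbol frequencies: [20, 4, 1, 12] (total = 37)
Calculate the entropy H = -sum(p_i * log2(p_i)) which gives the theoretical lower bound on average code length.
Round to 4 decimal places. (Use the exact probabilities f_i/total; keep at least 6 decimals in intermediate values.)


Per-symbol terms -p_i * log2(p_i) with p_i = f_i/37:
  p = 20/37 = 0.540541: log2(p) = -0.887525, -p*log2(p) = 0.479743
  p = 4/37 = 0.108108: log2(p) = -3.209453, -p*log2(p) = 0.346968
  p = 1/37 = 0.027027: log2(p) = -5.209453, -p*log2(p) = 0.140796
  p = 12/37 = 0.324324: log2(p) = -1.624491, -p*log2(p) = 0.526862
H = 0.479743 + 0.346968 + 0.140796 + 0.526862 = 1.494369

H = 1.4944 bits/symbol


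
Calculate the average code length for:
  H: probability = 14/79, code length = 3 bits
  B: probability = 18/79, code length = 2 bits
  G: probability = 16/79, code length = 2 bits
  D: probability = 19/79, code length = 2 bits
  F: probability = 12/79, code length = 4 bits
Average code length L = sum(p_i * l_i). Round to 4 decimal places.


Weighted contributions p_i * l_i:
  H: (14/79) * 3 = 42/79
  B: (18/79) * 2 = 36/79
  G: (16/79) * 2 = 32/79
  D: (19/79) * 2 = 38/79
  F: (12/79) * 4 = 48/79
Sum = (42 + 36 + 32 + 38 + 48)/79 = 196/79

L = 196/79 = 2.4810 bits/symbol


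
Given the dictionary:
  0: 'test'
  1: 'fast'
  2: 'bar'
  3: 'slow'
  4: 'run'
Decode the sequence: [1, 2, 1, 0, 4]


Look up each index in the dictionary:
  1 -> 'fast'
  2 -> 'bar'
  1 -> 'fast'
  0 -> 'test'
  4 -> 'run'

Decoded: "fast bar fast test run"


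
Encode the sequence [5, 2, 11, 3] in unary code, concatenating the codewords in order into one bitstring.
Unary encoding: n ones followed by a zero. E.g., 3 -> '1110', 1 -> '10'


Encode each number as n ones followed by a terminating 0:
  5 -> 111110 (6 bits)
  2 -> 110 (3 bits)
  11 -> 111111111110 (12 bits)
  3 -> 1110 (4 bits)
Total length = 6 + 3 + 12 + 4 = 25 bits.

Unary([5, 2, 11, 3]) = 1111101101111111111101110 (25 bits)


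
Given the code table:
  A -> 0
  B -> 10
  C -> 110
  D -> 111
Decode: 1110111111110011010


Decoding:
111 -> D
0 -> A
111 -> D
111 -> D
110 -> C
0 -> A
110 -> C
10 -> B


Result: DADDCACB


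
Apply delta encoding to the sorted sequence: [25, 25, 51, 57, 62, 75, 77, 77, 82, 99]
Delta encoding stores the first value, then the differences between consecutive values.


First value: 25
Deltas:
  25 - 25 = 0
  51 - 25 = 26
  57 - 51 = 6
  62 - 57 = 5
  75 - 62 = 13
  77 - 75 = 2
  77 - 77 = 0
  82 - 77 = 5
  99 - 82 = 17


Delta encoded: [25, 0, 26, 6, 5, 13, 2, 0, 5, 17]


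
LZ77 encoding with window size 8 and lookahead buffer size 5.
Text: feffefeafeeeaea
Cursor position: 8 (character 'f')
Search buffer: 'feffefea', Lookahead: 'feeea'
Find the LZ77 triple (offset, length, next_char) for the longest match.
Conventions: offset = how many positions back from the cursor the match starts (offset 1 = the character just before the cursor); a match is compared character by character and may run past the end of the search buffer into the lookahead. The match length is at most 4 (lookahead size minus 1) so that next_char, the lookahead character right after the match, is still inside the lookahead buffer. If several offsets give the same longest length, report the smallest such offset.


Try each offset into the search buffer:
  offset=1 (pos 7, char 'a'): match length 0
  offset=2 (pos 6, char 'e'): match length 0
  offset=3 (pos 5, char 'f'): match length 2
  offset=4 (pos 4, char 'e'): match length 0
  offset=5 (pos 3, char 'f'): match length 2
  offset=6 (pos 2, char 'f'): match length 1
  offset=7 (pos 1, char 'e'): match length 0
  offset=8 (pos 0, char 'f'): match length 2
Longest match has length 2, found at offsets 3, 5, 8; take the smallest, offset 3.
next_char = character at position 8 + 2 = 10 -> 'e'

Best match: offset=3, length=2 (matching 'fe' starting at position 5)
LZ77 triple: (3, 2, 'e')


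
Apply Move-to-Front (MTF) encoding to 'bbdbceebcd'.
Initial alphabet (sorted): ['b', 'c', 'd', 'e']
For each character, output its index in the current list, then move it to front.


MTF encoding:
'b': index 0 in ['b', 'c', 'd', 'e'] -> ['b', 'c', 'd', 'e']
'b': index 0 in ['b', 'c', 'd', 'e'] -> ['b', 'c', 'd', 'e']
'd': index 2 in ['b', 'c', 'd', 'e'] -> ['d', 'b', 'c', 'e']
'b': index 1 in ['d', 'b', 'c', 'e'] -> ['b', 'd', 'c', 'e']
'c': index 2 in ['b', 'd', 'c', 'e'] -> ['c', 'b', 'd', 'e']
'e': index 3 in ['c', 'b', 'd', 'e'] -> ['e', 'c', 'b', 'd']
'e': index 0 in ['e', 'c', 'b', 'd'] -> ['e', 'c', 'b', 'd']
'b': index 2 in ['e', 'c', 'b', 'd'] -> ['b', 'e', 'c', 'd']
'c': index 2 in ['b', 'e', 'c', 'd'] -> ['c', 'b', 'e', 'd']
'd': index 3 in ['c', 'b', 'e', 'd'] -> ['d', 'c', 'b', 'e']


Output: [0, 0, 2, 1, 2, 3, 0, 2, 2, 3]


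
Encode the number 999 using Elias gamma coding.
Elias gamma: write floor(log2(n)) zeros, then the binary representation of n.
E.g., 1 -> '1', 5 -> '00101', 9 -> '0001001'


num_bits = floor(log2(999)) + 1 = 10
leading_zeros = num_bits - 1 = 9
binary(999) = 1111100111

Elias gamma(999) = '000000000' + '1111100111' = 0000000001111100111 (19 bits)
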